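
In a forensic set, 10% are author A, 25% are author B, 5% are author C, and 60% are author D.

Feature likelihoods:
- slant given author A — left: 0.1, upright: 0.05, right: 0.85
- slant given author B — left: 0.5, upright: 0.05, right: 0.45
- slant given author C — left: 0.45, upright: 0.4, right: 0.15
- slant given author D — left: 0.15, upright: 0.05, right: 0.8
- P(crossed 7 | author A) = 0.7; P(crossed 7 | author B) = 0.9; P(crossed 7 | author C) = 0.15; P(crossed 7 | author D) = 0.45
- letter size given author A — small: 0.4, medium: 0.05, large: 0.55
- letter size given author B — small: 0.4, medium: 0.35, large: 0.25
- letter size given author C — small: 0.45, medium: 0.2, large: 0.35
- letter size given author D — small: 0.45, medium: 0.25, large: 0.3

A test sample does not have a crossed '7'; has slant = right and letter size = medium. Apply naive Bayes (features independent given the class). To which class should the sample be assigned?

author A: 0.1 × 0.85 × (1−0.7) × 0.05 = 0.001275
author B: 0.25 × 0.45 × (1−0.9) × 0.35 = 0.0039375
author C: 0.05 × 0.15 × (1−0.15) × 0.2 = 0.001275
author D: 0.6 × 0.8 × (1−0.45) × 0.25 = 0.066
Highest score → author D.

author D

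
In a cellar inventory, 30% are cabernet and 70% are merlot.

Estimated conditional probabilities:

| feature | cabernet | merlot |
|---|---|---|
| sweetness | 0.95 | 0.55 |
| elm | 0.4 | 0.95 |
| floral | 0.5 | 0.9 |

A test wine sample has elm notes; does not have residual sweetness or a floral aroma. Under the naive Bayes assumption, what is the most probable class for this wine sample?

cabernet: 0.3 × (1−0.95) × 0.4 × (1−0.5) = 0.003
merlot: 0.7 × (1−0.55) × 0.95 × (1−0.9) = 0.029925
Highest score → merlot.

merlot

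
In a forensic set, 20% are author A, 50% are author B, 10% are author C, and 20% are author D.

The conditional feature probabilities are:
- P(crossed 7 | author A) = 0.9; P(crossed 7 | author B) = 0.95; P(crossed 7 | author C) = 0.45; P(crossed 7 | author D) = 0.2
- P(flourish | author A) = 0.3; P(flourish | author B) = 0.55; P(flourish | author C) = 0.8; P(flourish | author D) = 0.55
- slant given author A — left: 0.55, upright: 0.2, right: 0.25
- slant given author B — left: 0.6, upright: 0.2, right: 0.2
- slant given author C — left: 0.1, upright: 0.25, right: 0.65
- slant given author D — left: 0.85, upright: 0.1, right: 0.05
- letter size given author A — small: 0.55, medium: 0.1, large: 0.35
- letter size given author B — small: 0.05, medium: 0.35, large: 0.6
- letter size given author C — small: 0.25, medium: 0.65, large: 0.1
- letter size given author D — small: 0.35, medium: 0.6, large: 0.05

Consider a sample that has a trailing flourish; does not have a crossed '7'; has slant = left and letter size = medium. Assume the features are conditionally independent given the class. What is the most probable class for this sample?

author A: 0.2 × (1−0.9) × 0.3 × 0.55 × 0.1 = 0.00033
author B: 0.5 × (1−0.95) × 0.55 × 0.6 × 0.35 = 0.0028875
author C: 0.1 × (1−0.45) × 0.8 × 0.1 × 0.65 = 0.00286
author D: 0.2 × (1−0.2) × 0.55 × 0.85 × 0.6 = 0.04488
Highest score → author D.

author D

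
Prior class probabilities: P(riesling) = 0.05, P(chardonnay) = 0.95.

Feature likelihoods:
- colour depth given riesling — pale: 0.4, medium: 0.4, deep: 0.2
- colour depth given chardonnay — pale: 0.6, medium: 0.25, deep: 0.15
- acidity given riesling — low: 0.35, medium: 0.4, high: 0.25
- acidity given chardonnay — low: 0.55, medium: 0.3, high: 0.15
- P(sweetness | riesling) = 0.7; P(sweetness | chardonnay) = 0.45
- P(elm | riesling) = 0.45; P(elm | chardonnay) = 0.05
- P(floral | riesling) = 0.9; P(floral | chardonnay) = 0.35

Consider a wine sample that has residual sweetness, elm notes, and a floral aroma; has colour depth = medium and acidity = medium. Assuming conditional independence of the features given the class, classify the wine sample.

riesling: 0.05 × 0.4 × 0.4 × 0.7 × 0.45 × 0.9 = 0.002268
chardonnay: 0.95 × 0.25 × 0.3 × 0.45 × 0.05 × 0.35 = 0.00056109375
Highest score → riesling.

riesling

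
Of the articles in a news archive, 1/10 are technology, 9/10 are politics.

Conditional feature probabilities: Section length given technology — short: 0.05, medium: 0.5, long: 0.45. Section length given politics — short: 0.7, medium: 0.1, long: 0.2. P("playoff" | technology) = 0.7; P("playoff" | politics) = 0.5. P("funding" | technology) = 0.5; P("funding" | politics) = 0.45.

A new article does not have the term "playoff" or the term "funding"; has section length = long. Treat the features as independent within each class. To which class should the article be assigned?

politics

technology: 0.1 × 0.45 × (1−0.7) × (1−0.5) = 0.00675
politics: 0.9 × 0.2 × (1−0.5) × (1−0.45) = 0.0495
Highest score → politics.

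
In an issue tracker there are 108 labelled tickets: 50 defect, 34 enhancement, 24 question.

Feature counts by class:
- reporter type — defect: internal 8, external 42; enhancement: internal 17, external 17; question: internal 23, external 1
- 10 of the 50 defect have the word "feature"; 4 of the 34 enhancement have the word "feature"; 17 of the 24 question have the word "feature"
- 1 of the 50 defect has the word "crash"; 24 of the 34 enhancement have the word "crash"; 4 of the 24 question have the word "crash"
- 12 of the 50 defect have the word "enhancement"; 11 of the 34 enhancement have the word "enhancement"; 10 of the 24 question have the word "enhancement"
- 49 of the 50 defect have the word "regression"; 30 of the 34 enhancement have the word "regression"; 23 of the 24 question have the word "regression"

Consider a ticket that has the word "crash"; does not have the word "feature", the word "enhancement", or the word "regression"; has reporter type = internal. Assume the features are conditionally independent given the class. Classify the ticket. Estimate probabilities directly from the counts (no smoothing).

enhancement

defect: (50/108) × (8/50) × (40/50) × (1/50) × (38/50) × (1/50) ≈ 0.0000180148
enhancement: (34/108) × (17/34) × (30/34) × (24/34) × (23/34) × (4/34) ≈ 0.00780243
question: (24/108) × (23/24) × (7/24) × (4/24) × (14/24) × (1/24) ≈ 0.00025162
Highest score → enhancement.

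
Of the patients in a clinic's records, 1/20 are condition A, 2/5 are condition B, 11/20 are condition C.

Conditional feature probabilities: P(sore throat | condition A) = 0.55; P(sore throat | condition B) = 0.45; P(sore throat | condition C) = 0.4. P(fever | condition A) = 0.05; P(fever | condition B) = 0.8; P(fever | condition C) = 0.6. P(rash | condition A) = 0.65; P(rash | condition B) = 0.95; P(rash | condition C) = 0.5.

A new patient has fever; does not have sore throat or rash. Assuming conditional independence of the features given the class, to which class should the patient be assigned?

condition A: 0.05 × (1−0.55) × 0.05 × (1−0.65) = 0.00039375
condition B: 0.4 × (1−0.45) × 0.8 × (1−0.95) = 0.0088
condition C: 0.55 × (1−0.4) × 0.6 × (1−0.5) = 0.099
Highest score → condition C.

condition C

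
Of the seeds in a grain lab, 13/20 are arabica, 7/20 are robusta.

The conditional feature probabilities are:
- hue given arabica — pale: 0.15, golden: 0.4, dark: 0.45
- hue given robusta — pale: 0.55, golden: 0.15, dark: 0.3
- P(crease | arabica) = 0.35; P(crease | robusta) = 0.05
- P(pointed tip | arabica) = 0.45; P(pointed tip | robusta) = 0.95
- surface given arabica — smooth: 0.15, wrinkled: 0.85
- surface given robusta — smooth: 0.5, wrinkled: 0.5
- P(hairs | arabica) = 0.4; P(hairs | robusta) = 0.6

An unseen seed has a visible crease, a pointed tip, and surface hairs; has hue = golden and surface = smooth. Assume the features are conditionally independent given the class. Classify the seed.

arabica: 0.65 × 0.4 × 0.35 × 0.45 × 0.15 × 0.4 = 0.002457
robusta: 0.35 × 0.15 × 0.05 × 0.95 × 0.5 × 0.6 = 0.000748125
Highest score → arabica.

arabica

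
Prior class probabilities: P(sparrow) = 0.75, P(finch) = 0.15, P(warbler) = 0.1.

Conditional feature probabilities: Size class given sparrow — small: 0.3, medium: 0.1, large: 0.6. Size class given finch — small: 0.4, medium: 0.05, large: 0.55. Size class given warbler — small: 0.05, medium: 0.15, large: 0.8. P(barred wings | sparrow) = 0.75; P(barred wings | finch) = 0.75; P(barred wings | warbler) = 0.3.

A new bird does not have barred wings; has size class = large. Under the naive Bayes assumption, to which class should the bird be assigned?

sparrow: 0.75 × 0.6 × (1−0.75) = 0.1125
finch: 0.15 × 0.55 × (1−0.75) = 0.020625
warbler: 0.1 × 0.8 × (1−0.3) = 0.056
Highest score → sparrow.

sparrow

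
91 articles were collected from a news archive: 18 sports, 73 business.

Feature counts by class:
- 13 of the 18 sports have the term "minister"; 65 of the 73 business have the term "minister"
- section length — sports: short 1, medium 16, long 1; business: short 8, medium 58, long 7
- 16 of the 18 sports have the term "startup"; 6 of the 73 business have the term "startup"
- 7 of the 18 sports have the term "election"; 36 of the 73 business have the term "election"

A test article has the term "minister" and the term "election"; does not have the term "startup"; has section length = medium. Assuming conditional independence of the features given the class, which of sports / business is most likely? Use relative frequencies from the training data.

sports: (18/91) × (13/18) × (16/18) × (2/18) × (7/18) ≈ 0.00548697
business: (73/91) × (65/73) × (58/73) × (67/73) × (36/73) ≈ 0.256867
Highest score → business.

business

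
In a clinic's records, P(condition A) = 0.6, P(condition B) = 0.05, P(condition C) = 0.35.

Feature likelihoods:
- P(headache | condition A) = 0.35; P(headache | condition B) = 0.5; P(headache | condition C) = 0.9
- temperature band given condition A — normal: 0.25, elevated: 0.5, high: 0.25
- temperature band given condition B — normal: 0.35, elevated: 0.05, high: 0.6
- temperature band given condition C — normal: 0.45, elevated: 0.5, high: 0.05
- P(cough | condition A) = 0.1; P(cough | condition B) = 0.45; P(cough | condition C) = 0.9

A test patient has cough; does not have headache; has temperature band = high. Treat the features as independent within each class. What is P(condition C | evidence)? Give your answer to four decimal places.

condition A: 0.6 × (1−0.35) × 0.25 × 0.1 = 0.00975
condition B: 0.05 × (1−0.5) × 0.6 × 0.45 = 0.00675
condition C: 0.35 × (1−0.9) × 0.05 × 0.9 = 0.001575
P(condition C | x) = 0.001575 / 0.018075 ≈ 0.0871

0.0871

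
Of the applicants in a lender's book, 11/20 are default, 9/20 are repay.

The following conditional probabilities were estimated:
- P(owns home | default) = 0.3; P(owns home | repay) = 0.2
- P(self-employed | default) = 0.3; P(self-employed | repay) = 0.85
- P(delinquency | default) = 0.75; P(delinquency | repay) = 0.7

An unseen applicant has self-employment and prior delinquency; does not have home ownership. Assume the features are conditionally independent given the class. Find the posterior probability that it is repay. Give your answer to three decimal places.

0.712

default: 0.55 × (1−0.3) × 0.3 × 0.75 = 0.086625
repay: 0.45 × (1−0.2) × 0.85 × 0.7 = 0.2142
P(repay | x) = 0.2142 / 0.300825 ≈ 0.712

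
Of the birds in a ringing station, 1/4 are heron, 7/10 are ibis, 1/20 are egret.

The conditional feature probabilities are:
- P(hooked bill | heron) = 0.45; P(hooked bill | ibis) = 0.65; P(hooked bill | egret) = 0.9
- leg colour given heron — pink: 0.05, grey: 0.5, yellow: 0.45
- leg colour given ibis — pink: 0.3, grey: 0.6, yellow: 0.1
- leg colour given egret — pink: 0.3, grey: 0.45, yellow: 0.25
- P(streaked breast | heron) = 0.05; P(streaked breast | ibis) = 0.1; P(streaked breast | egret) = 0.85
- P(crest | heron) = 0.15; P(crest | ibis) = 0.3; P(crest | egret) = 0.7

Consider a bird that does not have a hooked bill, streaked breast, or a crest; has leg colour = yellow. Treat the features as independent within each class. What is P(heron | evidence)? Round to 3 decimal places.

heron: 0.25 × (1−0.45) × 0.45 × (1−0.05) × (1−0.15) = 0.0499640625
ibis: 0.7 × (1−0.65) × 0.1 × (1−0.1) × (1−0.3) = 0.015435
egret: 0.05 × (1−0.9) × 0.25 × (1−0.85) × (1−0.7) = 0.00005625
P(heron | x) = 0.0499640625 / 0.0654553125 ≈ 0.763

0.763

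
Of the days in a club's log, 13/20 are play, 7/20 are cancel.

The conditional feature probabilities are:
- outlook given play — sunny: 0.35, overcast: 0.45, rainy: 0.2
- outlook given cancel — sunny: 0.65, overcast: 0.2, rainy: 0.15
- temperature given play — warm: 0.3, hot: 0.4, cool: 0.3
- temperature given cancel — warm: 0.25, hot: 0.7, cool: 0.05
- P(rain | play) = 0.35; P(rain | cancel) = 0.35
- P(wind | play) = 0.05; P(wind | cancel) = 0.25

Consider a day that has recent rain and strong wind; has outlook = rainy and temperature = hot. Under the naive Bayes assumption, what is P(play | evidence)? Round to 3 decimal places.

0.221

play: 0.65 × 0.2 × 0.4 × 0.35 × 0.05 = 0.00091
cancel: 0.35 × 0.15 × 0.7 × 0.35 × 0.25 = 0.003215625
P(play | x) = 0.00091 / 0.004125625 ≈ 0.221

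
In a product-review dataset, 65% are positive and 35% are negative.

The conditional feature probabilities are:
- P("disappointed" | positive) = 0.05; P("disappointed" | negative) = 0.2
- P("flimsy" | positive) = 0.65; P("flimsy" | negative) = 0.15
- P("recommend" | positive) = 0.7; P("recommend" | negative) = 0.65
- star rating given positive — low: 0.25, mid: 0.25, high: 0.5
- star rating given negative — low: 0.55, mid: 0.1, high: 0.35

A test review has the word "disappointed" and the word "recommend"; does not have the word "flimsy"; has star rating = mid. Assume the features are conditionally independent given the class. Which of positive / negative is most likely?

positive: 0.65 × 0.05 × (1−0.65) × 0.7 × 0.25 = 0.001990625
negative: 0.35 × 0.2 × (1−0.15) × 0.65 × 0.1 = 0.0038675
Highest score → negative.

negative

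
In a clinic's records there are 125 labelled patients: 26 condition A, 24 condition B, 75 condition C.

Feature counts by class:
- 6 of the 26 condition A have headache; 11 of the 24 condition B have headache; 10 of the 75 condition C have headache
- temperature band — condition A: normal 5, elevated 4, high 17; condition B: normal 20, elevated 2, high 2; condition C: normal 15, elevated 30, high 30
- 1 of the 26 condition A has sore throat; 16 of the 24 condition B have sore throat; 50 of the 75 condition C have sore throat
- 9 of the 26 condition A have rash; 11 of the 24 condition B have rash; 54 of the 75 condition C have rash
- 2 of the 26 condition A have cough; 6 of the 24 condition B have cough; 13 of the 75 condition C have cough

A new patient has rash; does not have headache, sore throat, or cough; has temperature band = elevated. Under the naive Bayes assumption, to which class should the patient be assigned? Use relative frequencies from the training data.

condition A: (26/125) × (20/26) × (4/26) × (25/26) × (9/26) × (24/26) ≈ 0.00756276
condition B: (24/125) × (13/24) × (2/24) × (8/24) × (11/24) × (18/24) ≈ 0.000993056
condition C: (75/125) × (65/75) × (30/75) × (25/75) × (54/75) × (62/75) = 0.0412672
Highest score → condition C.

condition C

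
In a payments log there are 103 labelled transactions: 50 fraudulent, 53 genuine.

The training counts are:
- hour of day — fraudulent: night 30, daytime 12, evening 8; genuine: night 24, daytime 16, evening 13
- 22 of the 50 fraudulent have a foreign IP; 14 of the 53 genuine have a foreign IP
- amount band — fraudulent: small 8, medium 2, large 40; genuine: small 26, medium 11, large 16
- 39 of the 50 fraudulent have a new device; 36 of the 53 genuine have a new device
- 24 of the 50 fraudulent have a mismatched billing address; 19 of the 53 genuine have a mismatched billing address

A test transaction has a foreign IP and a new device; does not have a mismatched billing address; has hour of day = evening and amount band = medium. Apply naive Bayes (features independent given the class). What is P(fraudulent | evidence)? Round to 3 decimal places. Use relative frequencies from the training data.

fraudulent: (50/103) × (8/50) × (22/50) × (2/50) × (39/50) × (26/50) ≈ 0.000554451
genuine: (53/103) × (13/53) × (14/53) × (11/53) × (36/53) × (34/53) ≈ 0.00301512
P(fraudulent | x) = 0.000554451 / 0.003569571 ≈ 0.155

0.155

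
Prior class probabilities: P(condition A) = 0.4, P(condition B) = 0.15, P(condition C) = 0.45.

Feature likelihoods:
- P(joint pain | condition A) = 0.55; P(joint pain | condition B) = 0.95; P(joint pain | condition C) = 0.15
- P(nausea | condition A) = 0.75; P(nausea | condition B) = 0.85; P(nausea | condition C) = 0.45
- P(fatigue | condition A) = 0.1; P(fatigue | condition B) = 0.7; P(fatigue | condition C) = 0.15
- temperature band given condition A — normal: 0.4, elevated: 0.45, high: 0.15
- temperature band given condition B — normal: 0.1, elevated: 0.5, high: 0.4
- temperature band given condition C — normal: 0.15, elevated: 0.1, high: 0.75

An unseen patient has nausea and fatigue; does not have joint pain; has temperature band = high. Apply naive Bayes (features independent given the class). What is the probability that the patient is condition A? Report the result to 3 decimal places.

0.087

condition A: 0.4 × (1−0.55) × 0.75 × 0.1 × 0.15 = 0.002025
condition B: 0.15 × (1−0.95) × 0.85 × 0.7 × 0.4 = 0.001785
condition C: 0.45 × (1−0.15) × 0.45 × 0.15 × 0.75 = 0.0193640625
P(condition A | x) = 0.002025 / 0.0231740625 ≈ 0.087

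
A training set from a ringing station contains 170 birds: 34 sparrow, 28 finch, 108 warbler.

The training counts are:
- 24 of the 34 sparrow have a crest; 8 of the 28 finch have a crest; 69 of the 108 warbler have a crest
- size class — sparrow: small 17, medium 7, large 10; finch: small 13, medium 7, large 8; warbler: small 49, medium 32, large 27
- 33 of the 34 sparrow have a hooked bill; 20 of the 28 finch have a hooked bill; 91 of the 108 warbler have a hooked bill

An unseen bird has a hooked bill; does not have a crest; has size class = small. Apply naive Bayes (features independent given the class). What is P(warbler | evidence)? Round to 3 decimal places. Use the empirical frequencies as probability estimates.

0.565

sparrow: (34/170) × (10/34) × (17/34) × (33/34) ≈ 0.0285467
finch: (28/170) × (20/28) × (13/28) × (20/28) ≈ 0.0390156
warbler: (108/170) × (39/108) × (49/108) × (91/108) ≈ 0.0877012
P(warbler | x) = 0.0877012 / 0.1552635 ≈ 0.565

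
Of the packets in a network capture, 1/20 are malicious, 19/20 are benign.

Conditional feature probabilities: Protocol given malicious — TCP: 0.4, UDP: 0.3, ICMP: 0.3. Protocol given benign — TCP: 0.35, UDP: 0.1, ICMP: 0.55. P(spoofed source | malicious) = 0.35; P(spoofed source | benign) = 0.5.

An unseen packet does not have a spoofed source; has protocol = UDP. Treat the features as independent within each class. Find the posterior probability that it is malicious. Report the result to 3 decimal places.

malicious: 0.05 × 0.3 × (1−0.35) = 0.00975
benign: 0.95 × 0.1 × (1−0.5) = 0.0475
P(malicious | x) = 0.00975 / 0.05725 ≈ 0.170

0.170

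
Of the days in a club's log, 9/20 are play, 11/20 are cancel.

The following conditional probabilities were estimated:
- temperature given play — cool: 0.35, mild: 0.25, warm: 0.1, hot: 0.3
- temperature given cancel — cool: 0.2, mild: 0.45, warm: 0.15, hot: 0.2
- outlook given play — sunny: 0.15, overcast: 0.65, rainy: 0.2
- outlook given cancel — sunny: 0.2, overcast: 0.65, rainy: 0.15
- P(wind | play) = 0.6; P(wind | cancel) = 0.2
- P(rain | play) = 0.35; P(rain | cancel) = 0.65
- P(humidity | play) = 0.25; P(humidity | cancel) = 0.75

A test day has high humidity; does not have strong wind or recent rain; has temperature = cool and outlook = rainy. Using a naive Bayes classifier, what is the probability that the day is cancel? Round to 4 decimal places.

play: 0.45 × 0.35 × 0.2 × (1−0.6) × (1−0.35) × 0.25 = 0.0020475
cancel: 0.55 × 0.2 × 0.15 × (1−0.2) × (1−0.65) × 0.75 = 0.003465
P(cancel | x) = 0.003465 / 0.0055125 ≈ 0.6286

0.6286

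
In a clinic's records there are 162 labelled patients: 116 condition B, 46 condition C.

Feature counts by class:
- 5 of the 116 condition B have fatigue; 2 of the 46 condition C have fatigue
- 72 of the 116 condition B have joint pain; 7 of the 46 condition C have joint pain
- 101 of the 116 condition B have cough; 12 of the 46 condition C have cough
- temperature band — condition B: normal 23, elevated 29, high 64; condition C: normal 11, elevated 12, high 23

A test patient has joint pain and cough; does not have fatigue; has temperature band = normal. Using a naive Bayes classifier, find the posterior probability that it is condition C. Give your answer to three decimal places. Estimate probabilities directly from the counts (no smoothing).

0.034

condition B: (116/162) × (111/116) × (72/116) × (101/116) × (23/116) ≈ 0.0734202
condition C: (46/162) × (44/46) × (7/46) × (12/46) × (11/46) ≈ 0.00257832
P(condition C | x) = 0.00257832 / 0.07599852 ≈ 0.034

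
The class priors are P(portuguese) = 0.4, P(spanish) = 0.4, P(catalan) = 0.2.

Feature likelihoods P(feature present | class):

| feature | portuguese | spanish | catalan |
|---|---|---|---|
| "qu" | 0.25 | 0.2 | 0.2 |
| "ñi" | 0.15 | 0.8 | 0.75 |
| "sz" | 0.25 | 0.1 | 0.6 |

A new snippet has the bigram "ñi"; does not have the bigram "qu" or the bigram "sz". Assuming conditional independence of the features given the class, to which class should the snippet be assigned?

portuguese: 0.4 × (1−0.25) × 0.15 × (1−0.25) = 0.03375
spanish: 0.4 × (1−0.2) × 0.8 × (1−0.1) = 0.2304
catalan: 0.2 × (1−0.2) × 0.75 × (1−0.6) = 0.048
Highest score → spanish.

spanish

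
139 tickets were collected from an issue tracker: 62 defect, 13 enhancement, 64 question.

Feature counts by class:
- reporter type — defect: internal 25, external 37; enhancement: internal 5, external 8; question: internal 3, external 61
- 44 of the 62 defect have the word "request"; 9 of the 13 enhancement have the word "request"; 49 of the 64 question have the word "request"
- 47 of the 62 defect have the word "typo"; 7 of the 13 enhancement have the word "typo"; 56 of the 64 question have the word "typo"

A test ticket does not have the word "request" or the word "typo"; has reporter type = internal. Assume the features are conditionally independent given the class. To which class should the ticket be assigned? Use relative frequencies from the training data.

defect: (62/139) × (25/62) × (18/62) × (15/62) ≈ 0.012633
enhancement: (13/139) × (5/13) × (4/13) × (6/13) ≈ 0.00510834
question: (64/139) × (3/64) × (15/64) × (8/64) ≈ 0.000632307
Highest score → defect.

defect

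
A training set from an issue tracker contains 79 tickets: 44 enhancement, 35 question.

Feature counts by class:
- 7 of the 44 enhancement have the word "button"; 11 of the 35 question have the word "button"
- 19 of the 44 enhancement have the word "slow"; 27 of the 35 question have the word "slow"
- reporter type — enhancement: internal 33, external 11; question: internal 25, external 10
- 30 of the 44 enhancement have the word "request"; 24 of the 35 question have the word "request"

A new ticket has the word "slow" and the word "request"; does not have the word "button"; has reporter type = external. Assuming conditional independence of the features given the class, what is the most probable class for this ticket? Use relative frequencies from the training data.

question

enhancement: (44/79) × (37/44) × (19/44) × (11/44) × (30/44) ≈ 0.0344734
question: (35/79) × (24/35) × (27/35) × (10/35) × (24/35) ≈ 0.045915
Highest score → question.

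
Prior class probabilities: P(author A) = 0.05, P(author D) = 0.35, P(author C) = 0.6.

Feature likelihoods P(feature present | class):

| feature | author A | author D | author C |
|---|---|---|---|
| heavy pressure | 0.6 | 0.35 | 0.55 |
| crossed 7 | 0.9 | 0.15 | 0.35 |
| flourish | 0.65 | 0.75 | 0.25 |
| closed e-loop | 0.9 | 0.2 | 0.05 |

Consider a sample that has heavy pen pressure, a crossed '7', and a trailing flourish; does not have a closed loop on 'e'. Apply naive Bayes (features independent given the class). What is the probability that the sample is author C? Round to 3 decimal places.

0.682

author A: 0.05 × 0.6 × 0.9 × 0.65 × (1−0.9) = 0.001755
author D: 0.35 × 0.35 × 0.15 × 0.75 × (1−0.2) = 0.011025
author C: 0.6 × 0.55 × 0.35 × 0.25 × (1−0.05) = 0.02743125
P(author C | x) = 0.02743125 / 0.04021125 ≈ 0.682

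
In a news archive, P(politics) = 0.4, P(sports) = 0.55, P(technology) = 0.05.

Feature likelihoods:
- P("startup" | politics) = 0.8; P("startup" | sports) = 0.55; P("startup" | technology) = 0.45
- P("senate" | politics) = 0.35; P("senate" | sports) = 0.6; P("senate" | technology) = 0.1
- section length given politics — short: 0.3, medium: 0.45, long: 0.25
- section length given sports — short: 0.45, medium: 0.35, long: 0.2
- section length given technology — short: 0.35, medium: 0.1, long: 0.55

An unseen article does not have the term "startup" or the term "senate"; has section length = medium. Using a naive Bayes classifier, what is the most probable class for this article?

politics: 0.4 × (1−0.8) × (1−0.35) × 0.45 = 0.0234
sports: 0.55 × (1−0.55) × (1−0.6) × 0.35 = 0.03465
technology: 0.05 × (1−0.45) × (1−0.1) × 0.1 = 0.002475
Highest score → sports.

sports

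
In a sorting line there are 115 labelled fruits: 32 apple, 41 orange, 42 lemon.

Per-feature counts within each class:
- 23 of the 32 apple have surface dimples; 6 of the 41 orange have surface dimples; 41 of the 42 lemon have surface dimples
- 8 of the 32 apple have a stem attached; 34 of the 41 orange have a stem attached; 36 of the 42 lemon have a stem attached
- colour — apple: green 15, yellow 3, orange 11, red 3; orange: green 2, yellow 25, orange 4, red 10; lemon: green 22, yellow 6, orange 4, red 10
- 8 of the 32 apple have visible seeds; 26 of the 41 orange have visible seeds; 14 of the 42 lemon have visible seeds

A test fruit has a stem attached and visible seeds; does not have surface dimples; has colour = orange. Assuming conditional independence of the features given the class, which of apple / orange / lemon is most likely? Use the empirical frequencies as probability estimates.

apple: (32/115) × (9/32) × (8/32) × (11/32) × (8/32) ≈ 0.00168139
orange: (41/115) × (35/41) × (34/41) × (4/41) × (26/41) ≈ 0.0156146
lemon: (42/115) × (1/42) × (36/42) × (4/42) × (14/42) ≈ 0.000236616
Highest score → orange.

orange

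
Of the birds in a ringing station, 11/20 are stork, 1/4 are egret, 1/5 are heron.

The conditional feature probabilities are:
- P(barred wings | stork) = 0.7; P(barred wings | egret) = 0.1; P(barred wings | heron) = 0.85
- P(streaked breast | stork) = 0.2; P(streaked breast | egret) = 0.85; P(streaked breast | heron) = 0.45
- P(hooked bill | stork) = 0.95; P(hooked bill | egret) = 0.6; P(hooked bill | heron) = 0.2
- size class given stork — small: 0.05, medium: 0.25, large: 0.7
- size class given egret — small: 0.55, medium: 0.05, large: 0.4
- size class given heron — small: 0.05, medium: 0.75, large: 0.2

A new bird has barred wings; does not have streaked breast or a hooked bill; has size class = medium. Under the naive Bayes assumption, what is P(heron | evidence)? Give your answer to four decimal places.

stork: 0.55 × 0.7 × (1−0.2) × (1−0.95) × 0.25 = 0.00385
egret: 0.25 × 0.1 × (1−0.85) × (1−0.6) × 0.05 = 0.000075
heron: 0.2 × 0.85 × (1−0.45) × (1−0.2) × 0.75 = 0.0561
P(heron | x) = 0.0561 / 0.060025 ≈ 0.9346

0.9346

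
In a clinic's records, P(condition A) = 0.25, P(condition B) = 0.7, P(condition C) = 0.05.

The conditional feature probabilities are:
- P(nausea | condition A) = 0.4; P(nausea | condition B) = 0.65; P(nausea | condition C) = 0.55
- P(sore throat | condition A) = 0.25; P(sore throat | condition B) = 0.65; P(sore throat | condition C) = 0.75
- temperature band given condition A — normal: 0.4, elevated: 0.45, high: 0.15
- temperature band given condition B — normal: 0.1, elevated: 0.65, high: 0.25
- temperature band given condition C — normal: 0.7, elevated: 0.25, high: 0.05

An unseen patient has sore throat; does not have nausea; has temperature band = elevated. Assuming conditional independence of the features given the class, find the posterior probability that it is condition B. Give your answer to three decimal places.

0.831

condition A: 0.25 × (1−0.4) × 0.25 × 0.45 = 0.016875
condition B: 0.7 × (1−0.65) × 0.65 × 0.65 = 0.1035125
condition C: 0.05 × (1−0.55) × 0.75 × 0.25 = 0.00421875
P(condition B | x) = 0.1035125 / 0.12460625 ≈ 0.831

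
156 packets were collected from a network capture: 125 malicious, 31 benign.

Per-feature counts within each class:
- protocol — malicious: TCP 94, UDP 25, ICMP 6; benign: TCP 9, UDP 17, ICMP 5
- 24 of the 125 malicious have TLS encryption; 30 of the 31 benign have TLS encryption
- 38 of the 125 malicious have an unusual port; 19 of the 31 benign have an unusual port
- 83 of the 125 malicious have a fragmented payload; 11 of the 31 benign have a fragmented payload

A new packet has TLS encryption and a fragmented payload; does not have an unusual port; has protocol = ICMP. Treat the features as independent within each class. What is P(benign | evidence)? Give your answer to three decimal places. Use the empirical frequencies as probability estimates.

malicious: (125/156) × (6/125) × (24/125) × (87/125) × (83/125) ≈ 0.00341276
benign: (31/156) × (5/31) × (30/31) × (12/31) × (11/31) ≈ 0.00426045
P(benign | x) = 0.00426045 / 0.00767321 ≈ 0.555

0.555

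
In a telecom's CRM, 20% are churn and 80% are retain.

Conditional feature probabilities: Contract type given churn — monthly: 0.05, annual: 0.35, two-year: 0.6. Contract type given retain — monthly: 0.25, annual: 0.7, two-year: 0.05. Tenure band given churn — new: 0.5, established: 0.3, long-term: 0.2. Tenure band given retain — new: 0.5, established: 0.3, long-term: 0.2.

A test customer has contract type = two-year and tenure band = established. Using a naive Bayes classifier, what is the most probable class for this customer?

churn: 0.2 × 0.6 × 0.3 = 0.036
retain: 0.8 × 0.05 × 0.3 = 0.012
Highest score → churn.

churn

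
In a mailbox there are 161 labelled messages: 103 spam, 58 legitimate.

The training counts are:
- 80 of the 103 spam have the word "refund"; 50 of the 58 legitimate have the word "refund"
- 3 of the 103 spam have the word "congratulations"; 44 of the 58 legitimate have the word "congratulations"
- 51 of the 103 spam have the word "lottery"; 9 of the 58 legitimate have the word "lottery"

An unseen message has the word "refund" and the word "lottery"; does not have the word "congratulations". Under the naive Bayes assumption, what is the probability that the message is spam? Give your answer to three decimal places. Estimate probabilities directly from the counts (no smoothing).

0.954

spam: (103/161) × (80/103) × (100/103) × (51/103) ≈ 0.238869
legitimate: (58/161) × (50/58) × (14/58) × (9/58) ≈ 0.0116321
P(spam | x) = 0.238869 / 0.2505011 ≈ 0.954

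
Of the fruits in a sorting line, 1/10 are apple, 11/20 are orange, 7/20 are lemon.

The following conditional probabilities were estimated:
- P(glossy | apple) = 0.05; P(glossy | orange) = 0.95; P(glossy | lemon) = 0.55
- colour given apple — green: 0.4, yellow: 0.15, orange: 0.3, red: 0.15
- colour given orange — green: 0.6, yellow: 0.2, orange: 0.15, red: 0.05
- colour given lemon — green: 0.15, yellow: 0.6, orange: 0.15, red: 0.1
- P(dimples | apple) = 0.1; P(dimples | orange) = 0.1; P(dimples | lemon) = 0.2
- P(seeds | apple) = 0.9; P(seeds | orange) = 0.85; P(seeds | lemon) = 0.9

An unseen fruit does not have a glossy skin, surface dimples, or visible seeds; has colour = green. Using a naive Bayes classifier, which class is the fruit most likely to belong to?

apple: 0.1 × (1−0.05) × 0.4 × (1−0.1) × (1−0.9) = 0.00342
orange: 0.55 × (1−0.95) × 0.6 × (1−0.1) × (1−0.85) = 0.0022275
lemon: 0.35 × (1−0.55) × 0.15 × (1−0.2) × (1−0.9) = 0.00189
Highest score → apple.

apple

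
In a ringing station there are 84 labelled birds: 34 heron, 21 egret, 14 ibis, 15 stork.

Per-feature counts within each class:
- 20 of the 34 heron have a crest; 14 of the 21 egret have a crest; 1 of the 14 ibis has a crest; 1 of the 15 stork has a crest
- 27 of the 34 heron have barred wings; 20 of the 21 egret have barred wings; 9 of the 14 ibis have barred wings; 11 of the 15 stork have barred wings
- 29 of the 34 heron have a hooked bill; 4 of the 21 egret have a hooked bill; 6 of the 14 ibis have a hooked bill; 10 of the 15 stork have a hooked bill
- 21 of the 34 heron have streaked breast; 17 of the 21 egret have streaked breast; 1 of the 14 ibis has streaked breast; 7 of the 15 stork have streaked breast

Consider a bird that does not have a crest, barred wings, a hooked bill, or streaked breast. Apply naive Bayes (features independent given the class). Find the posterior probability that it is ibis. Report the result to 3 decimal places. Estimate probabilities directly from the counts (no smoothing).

0.737

heron: (34/84) × (14/34) × (7/34) × (5/34) × (13/34) ≈ 0.0019294
egret: (21/84) × (7/21) × (1/21) × (17/21) × (4/21) ≈ 0.000611885
ibis: (14/84) × (13/14) × (5/14) × (8/14) × (13/14) ≈ 0.0293281
stork: (15/84) × (14/15) × (4/15) × (5/15) × (8/15) ≈ 0.00790123
P(ibis | x) = 0.0293281 / 0.039770615 ≈ 0.737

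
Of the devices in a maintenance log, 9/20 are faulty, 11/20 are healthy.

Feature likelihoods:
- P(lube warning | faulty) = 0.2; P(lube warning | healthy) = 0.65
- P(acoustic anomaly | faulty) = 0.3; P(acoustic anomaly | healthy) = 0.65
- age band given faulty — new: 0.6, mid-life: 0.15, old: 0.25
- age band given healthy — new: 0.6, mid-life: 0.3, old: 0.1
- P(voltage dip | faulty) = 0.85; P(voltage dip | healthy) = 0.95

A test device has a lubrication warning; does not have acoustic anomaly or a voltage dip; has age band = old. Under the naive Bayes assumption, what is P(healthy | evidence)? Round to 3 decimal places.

0.209

faulty: 0.45 × 0.2 × (1−0.3) × 0.25 × (1−0.85) = 0.0023625
healthy: 0.55 × 0.65 × (1−0.65) × 0.1 × (1−0.95) = 0.000625625
P(healthy | x) = 0.000625625 / 0.002988125 ≈ 0.209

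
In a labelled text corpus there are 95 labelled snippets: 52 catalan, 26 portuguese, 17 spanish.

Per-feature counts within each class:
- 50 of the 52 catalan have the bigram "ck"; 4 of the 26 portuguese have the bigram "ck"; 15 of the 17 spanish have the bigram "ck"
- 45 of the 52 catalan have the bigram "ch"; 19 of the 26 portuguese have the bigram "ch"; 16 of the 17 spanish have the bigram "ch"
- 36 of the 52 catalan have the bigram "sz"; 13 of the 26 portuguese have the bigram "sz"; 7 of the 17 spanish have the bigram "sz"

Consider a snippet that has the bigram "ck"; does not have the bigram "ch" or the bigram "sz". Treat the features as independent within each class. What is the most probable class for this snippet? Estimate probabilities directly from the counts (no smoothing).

catalan

catalan: (52/95) × (50/52) × (7/52) × (16/52) ≈ 0.0218001
portuguese: (26/95) × (4/26) × (7/26) × (13/26) ≈ 0.00566802
spanish: (17/95) × (15/17) × (1/17) × (10/17) ≈ 0.00546349
Highest score → catalan.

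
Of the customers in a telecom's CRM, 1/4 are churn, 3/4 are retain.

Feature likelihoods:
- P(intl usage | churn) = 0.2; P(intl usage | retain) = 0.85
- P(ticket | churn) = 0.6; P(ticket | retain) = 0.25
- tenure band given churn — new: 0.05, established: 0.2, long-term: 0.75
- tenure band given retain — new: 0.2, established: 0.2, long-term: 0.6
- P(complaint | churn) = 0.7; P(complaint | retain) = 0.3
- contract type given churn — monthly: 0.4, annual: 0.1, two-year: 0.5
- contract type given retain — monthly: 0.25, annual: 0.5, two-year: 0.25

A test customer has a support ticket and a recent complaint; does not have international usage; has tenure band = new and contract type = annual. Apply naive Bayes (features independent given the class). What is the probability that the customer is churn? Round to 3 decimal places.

0.332

churn: 0.25 × (1−0.2) × 0.6 × 0.05 × 0.7 × 0.1 = 0.00042
retain: 0.75 × (1−0.85) × 0.25 × 0.2 × 0.3 × 0.5 = 0.00084375
P(churn | x) = 0.00042 / 0.00126375 ≈ 0.332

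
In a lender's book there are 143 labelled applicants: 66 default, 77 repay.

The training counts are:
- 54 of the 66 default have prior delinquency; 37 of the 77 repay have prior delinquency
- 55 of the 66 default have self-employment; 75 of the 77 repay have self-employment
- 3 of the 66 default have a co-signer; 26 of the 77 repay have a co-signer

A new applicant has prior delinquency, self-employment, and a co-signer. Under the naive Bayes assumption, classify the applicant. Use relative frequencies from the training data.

default: (66/143) × (54/66) × (55/66) × (3/66) ≈ 0.0143039
repay: (77/143) × (37/77) × (75/77) × (26/77) ≈ 0.0850979
Highest score → repay.

repay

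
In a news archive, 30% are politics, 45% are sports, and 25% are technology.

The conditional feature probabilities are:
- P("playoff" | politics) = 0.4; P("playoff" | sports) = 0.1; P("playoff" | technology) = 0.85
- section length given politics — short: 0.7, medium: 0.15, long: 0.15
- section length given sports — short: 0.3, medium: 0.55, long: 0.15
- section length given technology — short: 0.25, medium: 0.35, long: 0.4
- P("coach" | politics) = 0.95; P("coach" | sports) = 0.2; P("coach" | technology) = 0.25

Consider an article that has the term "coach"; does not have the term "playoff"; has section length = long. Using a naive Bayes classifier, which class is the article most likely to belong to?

politics: 0.3 × (1−0.4) × 0.15 × 0.95 = 0.02565
sports: 0.45 × (1−0.1) × 0.15 × 0.2 = 0.01215
technology: 0.25 × (1−0.85) × 0.4 × 0.25 = 0.00375
Highest score → politics.

politics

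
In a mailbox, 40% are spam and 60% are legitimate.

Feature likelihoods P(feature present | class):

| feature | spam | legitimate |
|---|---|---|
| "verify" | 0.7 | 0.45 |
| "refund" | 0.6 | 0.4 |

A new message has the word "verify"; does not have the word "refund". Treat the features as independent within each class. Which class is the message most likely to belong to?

spam: 0.4 × 0.7 × (1−0.6) = 0.112
legitimate: 0.6 × 0.45 × (1−0.4) = 0.162
Highest score → legitimate.

legitimate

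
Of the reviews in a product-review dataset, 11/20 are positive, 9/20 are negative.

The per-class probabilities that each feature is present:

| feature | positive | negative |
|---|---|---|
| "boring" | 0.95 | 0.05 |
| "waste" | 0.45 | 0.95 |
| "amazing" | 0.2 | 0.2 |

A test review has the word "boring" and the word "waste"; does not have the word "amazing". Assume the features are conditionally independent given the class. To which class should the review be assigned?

positive

positive: 0.55 × 0.95 × 0.45 × (1−0.2) = 0.1881
negative: 0.45 × 0.05 × 0.95 × (1−0.2) = 0.0171
Highest score → positive.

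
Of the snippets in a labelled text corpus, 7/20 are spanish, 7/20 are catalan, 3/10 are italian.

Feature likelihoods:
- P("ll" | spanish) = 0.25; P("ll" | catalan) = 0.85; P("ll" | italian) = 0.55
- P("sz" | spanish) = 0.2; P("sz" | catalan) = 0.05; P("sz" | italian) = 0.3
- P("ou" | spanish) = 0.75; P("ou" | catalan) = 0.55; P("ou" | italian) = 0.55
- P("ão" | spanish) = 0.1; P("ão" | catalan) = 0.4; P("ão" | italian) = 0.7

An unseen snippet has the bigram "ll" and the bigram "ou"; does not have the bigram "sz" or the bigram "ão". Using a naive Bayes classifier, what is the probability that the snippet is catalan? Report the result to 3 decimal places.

spanish: 0.35 × 0.25 × (1−0.2) × 0.75 × (1−0.1) = 0.04725
catalan: 0.35 × 0.85 × (1−0.05) × 0.55 × (1−0.4) = 0.09326625
italian: 0.3 × 0.55 × (1−0.3) × 0.55 × (1−0.7) = 0.0190575
P(catalan | x) = 0.09326625 / 0.15957375 ≈ 0.584

0.584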